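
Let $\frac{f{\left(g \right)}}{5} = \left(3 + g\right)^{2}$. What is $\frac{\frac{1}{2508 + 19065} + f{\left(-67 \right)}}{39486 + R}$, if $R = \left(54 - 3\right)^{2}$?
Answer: $\frac{441815041}{907942851} \approx 0.48661$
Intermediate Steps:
$f{\left(g \right)} = 5 \left(3 + g\right)^{2}$
$R = 2601$ ($R = 51^{2} = 2601$)
$\frac{\frac{1}{2508 + 19065} + f{\left(-67 \right)}}{39486 + R} = \frac{\frac{1}{2508 + 19065} + 5 \left(3 - 67\right)^{2}}{39486 + 2601} = \frac{\frac{1}{21573} + 5 \left(-64\right)^{2}}{42087} = \left(\frac{1}{21573} + 5 \cdot 4096\right) \frac{1}{42087} = \left(\frac{1}{21573} + 20480\right) \frac{1}{42087} = \frac{441815041}{21573} \cdot \frac{1}{42087} = \frac{441815041}{907942851}$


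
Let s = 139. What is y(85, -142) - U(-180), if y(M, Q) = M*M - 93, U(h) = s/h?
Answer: 1283899/180 ≈ 7132.8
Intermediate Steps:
U(h) = 139/h
y(M, Q) = -93 + M² (y(M, Q) = M² - 93 = -93 + M²)
y(85, -142) - U(-180) = (-93 + 85²) - 139/(-180) = (-93 + 7225) - 139*(-1)/180 = 7132 - 1*(-139/180) = 7132 + 139/180 = 1283899/180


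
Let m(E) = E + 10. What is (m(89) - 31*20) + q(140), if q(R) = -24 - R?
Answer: -685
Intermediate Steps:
m(E) = 10 + E
(m(89) - 31*20) + q(140) = ((10 + 89) - 31*20) + (-24 - 1*140) = (99 - 620) + (-24 - 140) = -521 - 164 = -685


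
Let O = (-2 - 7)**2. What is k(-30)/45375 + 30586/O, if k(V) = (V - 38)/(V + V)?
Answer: 2313066403/6125625 ≈ 377.60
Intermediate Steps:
k(V) = (-38 + V)/(2*V) (k(V) = (-38 + V)/((2*V)) = (-38 + V)*(1/(2*V)) = (-38 + V)/(2*V))
O = 81 (O = (-9)**2 = 81)
k(-30)/45375 + 30586/O = ((1/2)*(-38 - 30)/(-30))/45375 + 30586/81 = ((1/2)*(-1/30)*(-68))*(1/45375) + 30586*(1/81) = (17/15)*(1/45375) + 30586/81 = 17/680625 + 30586/81 = 2313066403/6125625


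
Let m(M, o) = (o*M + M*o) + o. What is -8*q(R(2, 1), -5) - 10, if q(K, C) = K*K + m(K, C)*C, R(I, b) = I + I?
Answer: -1938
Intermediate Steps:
R(I, b) = 2*I
m(M, o) = o + 2*M*o (m(M, o) = (M*o + M*o) + o = 2*M*o + o = o + 2*M*o)
q(K, C) = K² + C²*(1 + 2*K) (q(K, C) = K*K + (C*(1 + 2*K))*C = K² + C²*(1 + 2*K))
-8*q(R(2, 1), -5) - 10 = -8*((2*2)² + (-5)²*(1 + 2*(2*2))) - 10 = -8*(4² + 25*(1 + 2*4)) - 10 = -8*(16 + 25*(1 + 8)) - 10 = -8*(16 + 25*9) - 10 = -8*(16 + 225) - 10 = -8*241 - 10 = -1928 - 10 = -1938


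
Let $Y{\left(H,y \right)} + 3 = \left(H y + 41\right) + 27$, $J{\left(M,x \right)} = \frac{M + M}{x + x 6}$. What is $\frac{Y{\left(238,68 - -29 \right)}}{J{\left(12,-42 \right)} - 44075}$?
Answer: $- \frac{378133}{719893} \approx -0.52526$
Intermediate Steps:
$J{\left(M,x \right)} = \frac{2 M}{7 x}$ ($J{\left(M,x \right)} = \frac{2 M}{x + 6 x} = \frac{2 M}{7 x}$)
$Y{\left(H,y \right)} = 65 + H y$ ($Y{\left(H,y \right)} = -3 + \left(\left(H y + 41\right) + 27\right) = -3 + \left(\left(41 + H y\right) + 27\right) = -3 + \left(68 + H y\right) = 65 + H y$)
$\frac{Y{\left(238,68 - -29 \right)}}{J{\left(12,-42 \right)} - 44075} = \frac{65 + 238 \left(68 - -29\right)}{\frac{2}{7} \cdot 12 \frac{1}{-42} - 44075} = \frac{65 + 238 \left(68 + 29\right)}{\frac{2}{7} \cdot 12 \left(- \frac{1}{42}\right) - 44075} = \frac{65 + 238 \cdot 97}{- \frac{4}{49} - 44075} = \frac{65 + 23086}{- \frac{2159679}{49}} = 23151 \left(- \frac{49}{2159679}\right) = - \frac{378133}{719893}$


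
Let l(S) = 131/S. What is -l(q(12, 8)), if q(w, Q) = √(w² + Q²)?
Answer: -131*√13/52 ≈ -9.0832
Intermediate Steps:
q(w, Q) = √(Q² + w²)
-l(q(12, 8)) = -131/(√(8² + 12²)) = -131/(√(64 + 144)) = -131/(√208) = -131/(4*√13) = -131*√13/52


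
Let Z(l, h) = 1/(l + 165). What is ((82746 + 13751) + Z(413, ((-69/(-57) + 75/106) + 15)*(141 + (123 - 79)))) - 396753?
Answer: -173547967/578 ≈ -3.0026e+5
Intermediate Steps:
Z(l, h) = 1/(165 + l)
((82746 + 13751) + Z(413, ((-69/(-57) + 75/106) + 15)*(141 + (123 - 79)))) - 396753 = ((82746 + 13751) + 1/(165 + 413)) - 396753 = (96497 + 1/578) - 396753 = 55775267/578 - 396753 = -173547967/578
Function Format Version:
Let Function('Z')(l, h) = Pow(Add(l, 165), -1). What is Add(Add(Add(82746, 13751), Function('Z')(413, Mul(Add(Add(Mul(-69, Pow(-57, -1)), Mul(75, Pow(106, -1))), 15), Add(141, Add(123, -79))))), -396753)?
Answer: Rational(-173547967, 578) ≈ -3.0026e+5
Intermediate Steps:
Function('Z')(l, h) = Pow(Add(165, l), -1)
Add(Add(Add(82746, 13751), Function('Z')(413, Mul(Add(Add(Mul(-69, Pow(-57, -1)), Mul(75, Pow(106, -1))), 15), Add(141, Add(123, -79))))), -396753) = Add(Add(Add(82746, 13751), Pow(Add(165, 413), -1)), -396753) = Add(Add(96497, Pow(578, -1)), -396753) = Add(Add(96497, Rational(1, 578)), -396753) = Add(Rational(55775267, 578), -396753) = Rational(-173547967, 578)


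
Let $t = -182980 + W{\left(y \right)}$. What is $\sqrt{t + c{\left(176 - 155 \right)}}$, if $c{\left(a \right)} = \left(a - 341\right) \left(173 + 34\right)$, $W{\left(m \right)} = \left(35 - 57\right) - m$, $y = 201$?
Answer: $i \sqrt{249443} \approx 499.44 i$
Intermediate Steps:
$W{\left(m \right)} = -22 - m$
$t = -183203$ ($t = -182980 - 223 = -183203$)
$c{\left(a \right)} = -70587 + 207 a$ ($c{\left(a \right)} = \left(-341 + a\right) 207 = -70587 + 207 a$)
$\sqrt{t + c{\left(176 - 155 \right)}} = \sqrt{-183203 - \left(70587 - 207 \left(176 - 155\right)\right)} = \sqrt{-183203 + \left(-70587 + 207 \cdot 21\right)} = \sqrt{-183203 + \left(-70587 + 4347\right)} = \sqrt{-183203 - 66240} = \sqrt{-249443} = i \sqrt{249443}$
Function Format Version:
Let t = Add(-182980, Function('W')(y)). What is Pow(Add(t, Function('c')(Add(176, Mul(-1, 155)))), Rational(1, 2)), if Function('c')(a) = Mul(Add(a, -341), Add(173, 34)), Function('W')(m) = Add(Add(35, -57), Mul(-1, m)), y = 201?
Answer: Mul(I, Pow(249443, Rational(1, 2))) ≈ Mul(499.44, I)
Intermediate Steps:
Function('W')(m) = Add(-22, Mul(-1, m))
t = -183203 (t = Add(-182980, Add(-22, Mul(-1, 201))) = Add(-182980, Add(-22, -201)) = Add(-182980, -223) = -183203)
Function('c')(a) = Add(-70587, Mul(207, a)) (Function('c')(a) = Mul(Add(-341, a), 207) = Add(-70587, Mul(207, a)))
Pow(Add(t, Function('c')(Add(176, Mul(-1, 155)))), Rational(1, 2)) = Pow(Add(-183203, Add(-70587, Mul(207, Add(176, Mul(-1, 155))))), Rational(1, 2)) = Pow(Add(-183203, Add(-70587, Mul(207, Add(176, -155)))), Rational(1, 2)) = Pow(Add(-183203, Add(-70587, Mul(207, 21))), Rational(1, 2)) = Pow(Add(-183203, Add(-70587, 4347)), Rational(1, 2)) = Pow(Add(-183203, -66240), Rational(1, 2)) = Pow(-249443, Rational(1, 2)) = Mul(I, Pow(249443, Rational(1, 2)))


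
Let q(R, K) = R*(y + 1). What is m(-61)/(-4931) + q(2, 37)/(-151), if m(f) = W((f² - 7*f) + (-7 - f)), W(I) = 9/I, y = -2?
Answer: 41438765/3128729362 ≈ 0.013245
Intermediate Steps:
q(R, K) = -R (q(R, K) = R*(-2 + 1) = R*(-1) = -R)
m(f) = 9/(-7 + f² - 8*f) (m(f) = 9/((f² - 7*f) + (-7 - f)) = 9/(-7 + f² - 8*f))
m(-61)/(-4931) + q(2, 37)/(-151) = (9/(-7 + (-61)² - 8*(-61)))/(-4931) - 1*2/(-151) = (9/(-7 + 3721 + 488))*(-1/4931) - 2*(-1/151) = (9/4202)*(-1/4931) + 2/151 = -9/20720062 + 2/151 = 41438765/3128729362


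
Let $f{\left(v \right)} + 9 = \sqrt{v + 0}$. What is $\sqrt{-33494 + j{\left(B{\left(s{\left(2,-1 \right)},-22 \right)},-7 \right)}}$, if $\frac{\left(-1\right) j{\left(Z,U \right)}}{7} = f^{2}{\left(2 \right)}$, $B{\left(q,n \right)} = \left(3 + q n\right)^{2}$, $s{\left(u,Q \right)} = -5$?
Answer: $\sqrt{-34075 + 126 \sqrt{2}} \approx 184.11 i$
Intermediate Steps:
$B{\left(q,n \right)} = \left(3 + n q\right)^{2}$
$f{\left(v \right)} = -9 + \sqrt{v}$ ($f{\left(v \right)} = -9 + \sqrt{v + 0} = -9 + \sqrt{v}$)
$j{\left(Z,U \right)} = - 7 \left(-9 + \sqrt{2}\right)^{2}$
$\sqrt{-33494 + j{\left(B{\left(s{\left(2,-1 \right)},-22 \right)},-7 \right)}} = \sqrt{-33494 - \left(581 - 126 \sqrt{2}\right)} = \sqrt{-34075 + 126 \sqrt{2}}$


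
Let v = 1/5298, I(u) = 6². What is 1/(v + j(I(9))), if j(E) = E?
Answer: 5298/190729 ≈ 0.027778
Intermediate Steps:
I(u) = 36
v = 1/5298 ≈ 0.00018875
1/(v + j(I(9))) = 1/(1/5298 + 36) = 1/(190729/5298) = 5298/190729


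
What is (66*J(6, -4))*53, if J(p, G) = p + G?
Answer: 6996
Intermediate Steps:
J(p, G) = G + p
(66*J(6, -4))*53 = (66*(-4 + 6))*53 = (66*2)*53 = 132*53 = 6996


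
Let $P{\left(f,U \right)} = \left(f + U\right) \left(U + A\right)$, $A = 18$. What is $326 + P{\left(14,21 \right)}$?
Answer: $1691$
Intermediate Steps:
$P{\left(f,U \right)} = \left(18 + U\right) \left(U + f\right)$ ($P{\left(f,U \right)} = \left(f + U\right) \left(U + 18\right) = \left(U + f\right) \left(18 + U\right) = \left(18 + U\right) \left(U + f\right)$)
$326 + P{\left(14,21 \right)} = 326 + \left(21^{2} + 18 \cdot 21 + 18 \cdot 14 + 21 \cdot 14\right) = 326 + \left(441 + 378 + 252 + 294\right) = 326 + 1365 = 1691$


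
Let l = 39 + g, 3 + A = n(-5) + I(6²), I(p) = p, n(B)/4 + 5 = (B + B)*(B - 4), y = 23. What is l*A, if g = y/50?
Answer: 735929/50 ≈ 14719.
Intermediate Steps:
n(B) = -20 + 8*B*(-4 + B) (n(B) = -20 + 4*((B + B)*(B - 4)) = -20 + 4*((2*B)*(-4 + B)) = -20 + 4*(2*B*(-4 + B)) = -20 + 8*B*(-4 + B))
g = 23/50 ≈ 0.46000
A = 373 (A = -3 + ((-20 - 32*(-5) + 8*(-5)²) + 6²) = -3 + ((-20 + 160 + 8*25) + 36) = -3 + ((-20 + 160 + 200) + 36) = -3 + (340 + 36) = -3 + 376 = 373)
l = 1973/50 (l = 39 + 23/50 = 1973/50 ≈ 39.460)
l*A = (1973/50)*373 = 735929/50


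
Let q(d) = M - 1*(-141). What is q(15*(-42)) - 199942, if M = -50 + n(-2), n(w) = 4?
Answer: -199847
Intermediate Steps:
M = -46 (M = -50 + 4 = -46)
q(d) = 95 (q(d) = -46 - 1*(-141) = -46 + 141 = 95)
q(15*(-42)) - 199942 = 95 - 199942 = -199847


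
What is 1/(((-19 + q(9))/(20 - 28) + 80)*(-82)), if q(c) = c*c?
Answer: -2/11849 ≈ -0.00016879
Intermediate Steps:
q(c) = c²
1/(((-19 + q(9))/(20 - 28) + 80)*(-82)) = 1/(((-19 + 9²)/(20 - 28) + 80)*(-82)) = 1/(((-19 + 81)/(-8) + 80)*(-82)) = 1/((62*(-⅛) + 80)*(-82)) = 1/((-31/4 + 80)*(-82)) = 1/((289/4)*(-82)) = 1/(-11849/2) = -2/11849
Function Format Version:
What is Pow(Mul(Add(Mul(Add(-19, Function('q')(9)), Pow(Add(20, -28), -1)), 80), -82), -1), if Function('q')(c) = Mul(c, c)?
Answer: Rational(-2, 11849) ≈ -0.00016879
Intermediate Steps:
Function('q')(c) = Pow(c, 2)
Pow(Mul(Add(Mul(Add(-19, Function('q')(9)), Pow(Add(20, -28), -1)), 80), -82), -1) = Pow(Mul(Add(Mul(Add(-19, Pow(9, 2)), Pow(Add(20, -28), -1)), 80), -82), -1) = Pow(Mul(Add(Mul(Add(-19, 81), Pow(-8, -1)), 80), -82), -1) = Pow(Mul(Add(Mul(62, Rational(-1, 8)), 80), -82), -1) = Pow(Mul(Add(Rational(-31, 4), 80), -82), -1) = Pow(Mul(Rational(289, 4), -82), -1) = Pow(Rational(-11849, 2), -1) = Rational(-2, 11849)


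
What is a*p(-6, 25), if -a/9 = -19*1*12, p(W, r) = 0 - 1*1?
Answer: -2052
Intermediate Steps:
p(W, r) = -1 (p(W, r) = 0 - 1 = -1)
a = 2052 (a = -9*(-19*1)*12 = -(-171)*12 = -9*(-228) = 2052)
a*p(-6, 25) = 2052*(-1) = -2052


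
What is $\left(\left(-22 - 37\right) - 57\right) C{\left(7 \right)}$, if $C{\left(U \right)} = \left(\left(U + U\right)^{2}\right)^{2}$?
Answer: $-4456256$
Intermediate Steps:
$C{\left(U \right)} = 16 U^{4}$ ($C{\left(U \right)} = \left(\left(2 U\right)^{2}\right)^{2} = \left(4 U^{2}\right)^{2} = 16 U^{4}$)
$\left(\left(-22 - 37\right) - 57\right) C{\left(7 \right)} = \left(\left(-22 - 37\right) - 57\right) 16 \cdot 7^{4} = \left(-59 - 57\right) 16 \cdot 2401 = \left(-116\right) 38416 = -4456256$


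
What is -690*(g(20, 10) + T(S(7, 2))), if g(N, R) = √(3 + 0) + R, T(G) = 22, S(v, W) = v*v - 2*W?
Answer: -22080 - 690*√3 ≈ -23275.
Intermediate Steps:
S(v, W) = v² - 2*W
g(N, R) = R + √3 (g(N, R) = √3 + R = R + √3)
-690*(g(20, 10) + T(S(7, 2))) = -690*((10 + √3) + 22) = -690*(32 + √3) = -22080 - 690*√3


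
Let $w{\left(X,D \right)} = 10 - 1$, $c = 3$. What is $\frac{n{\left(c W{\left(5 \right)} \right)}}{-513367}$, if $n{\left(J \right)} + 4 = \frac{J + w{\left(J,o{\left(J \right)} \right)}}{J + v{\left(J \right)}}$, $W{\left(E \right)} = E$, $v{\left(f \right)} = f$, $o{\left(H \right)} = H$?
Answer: $\frac{16}{2566835} \approx 6.2334 \cdot 10^{-6}$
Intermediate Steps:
$w{\left(X,D \right)} = 9$
$n{\left(J \right)} = -4 + \frac{9 + J}{2 J}$ ($n{\left(J \right)} = -4 + \frac{J + 9}{J + J} = -4 + \frac{9 + J}{2 J}$)
$\frac{n{\left(c W{\left(5 \right)} \right)}}{-513367} = \frac{\frac{1}{2} \frac{1}{3 \cdot 5} \left(9 - 7 \cdot 3 \cdot 5\right)}{-513367} = \frac{9 - 105}{2 \cdot 15} \left(- \frac{1}{513367}\right) = \frac{1}{2} \cdot \frac{1}{15} \left(9 - 105\right) \left(- \frac{1}{513367}\right) = \frac{1}{2} \cdot \frac{1}{15} \left(-96\right) \left(- \frac{1}{513367}\right) = \left(- \frac{16}{5}\right) \left(- \frac{1}{513367}\right) = \frac{16}{2566835}$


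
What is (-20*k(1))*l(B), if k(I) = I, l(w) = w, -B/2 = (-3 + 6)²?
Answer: 360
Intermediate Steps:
B = -18 (B = -2*(-3 + 6)² = -2*3² = -2*9 = -18)
(-20*k(1))*l(B) = -20*1*(-18) = -20*(-18) = 360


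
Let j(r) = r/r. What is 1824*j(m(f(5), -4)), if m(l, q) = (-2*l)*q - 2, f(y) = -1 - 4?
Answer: 1824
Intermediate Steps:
f(y) = -5
m(l, q) = -2 - 2*l*q (m(l, q) = -2*l*q - 2 = -2 - 2*l*q)
j(r) = 1
1824*j(m(f(5), -4)) = 1824*1 = 1824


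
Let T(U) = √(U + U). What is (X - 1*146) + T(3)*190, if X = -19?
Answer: -165 + 190*√6 ≈ 300.40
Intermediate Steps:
T(U) = √2*√U (T(U) = √(2*U) = √2*√U)
(X - 1*146) + T(3)*190 = (-19 - 1*146) + (√2*√3)*190 = (-19 - 146) + √6*190 = -165 + 190*√6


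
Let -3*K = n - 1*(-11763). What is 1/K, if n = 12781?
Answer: -3/24544 ≈ -0.00012223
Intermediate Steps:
K = -24544/3 (K = -(12781 - 1*(-11763))/3 = -(12781 + 11763)/3 = -⅓*24544 = -24544/3 ≈ -8181.3)
1/K = 1/(-24544/3) = -3/24544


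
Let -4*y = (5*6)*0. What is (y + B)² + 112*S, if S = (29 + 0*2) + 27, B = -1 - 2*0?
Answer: 6273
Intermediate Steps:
y = 0 (y = -5*6*0/4 = -15*0/2 = -¼*0 = 0)
B = -1 (B = -1 + 0 = -1)
S = 56 (S = (29 + 0) + 27 = 29 + 27 = 56)
(y + B)² + 112*S = (0 - 1)² + 112*56 = (-1)² + 6272 = 1 + 6272 = 6273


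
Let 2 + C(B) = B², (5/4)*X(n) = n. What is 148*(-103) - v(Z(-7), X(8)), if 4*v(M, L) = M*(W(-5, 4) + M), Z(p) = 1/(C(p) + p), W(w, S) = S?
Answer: -97561761/6400 ≈ -15244.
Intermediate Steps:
X(n) = 4*n/5
C(B) = -2 + B²
Z(p) = 1/(-2 + p + p²) (Z(p) = 1/((-2 + p²) + p) = 1/(-2 + p + p²))
v(M, L) = M*(4 + M)/4 (v(M, L) = (M*(4 + M))/4 = M*(4 + M)/4)
148*(-103) - v(Z(-7), X(8)) = 148*(-103) - (4 + 1/(-2 - 7 + (-7)²))/(4*(-2 - 7 + (-7)²)) = -15244 - (4 + 1/(-2 - 7 + 49))/(4*(-2 - 7 + 49)) = -15244 - (4 + 1/40)/(4*40) = -15244 - 161/(4*40*40) = -15244 - 1*161/6400 = -15244 - 161/6400 = -97561761/6400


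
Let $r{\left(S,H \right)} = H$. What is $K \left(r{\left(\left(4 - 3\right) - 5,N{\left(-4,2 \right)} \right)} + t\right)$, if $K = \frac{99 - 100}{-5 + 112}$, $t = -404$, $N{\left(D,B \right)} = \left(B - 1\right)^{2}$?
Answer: $\frac{403}{107} \approx 3.7664$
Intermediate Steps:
$N{\left(D,B \right)} = \left(-1 + B\right)^{2}$
$K = - \frac{1}{107} \approx -0.0093458$
$K \left(r{\left(\left(4 - 3\right) - 5,N{\left(-4,2 \right)} \right)} + t\right) = - \frac{\left(-1 + 2\right)^{2} - 404}{107} = - \frac{1^{2} - 404}{107} = - \frac{1 - 404}{107} = \left(- \frac{1}{107}\right) \left(-403\right) = \frac{403}{107}$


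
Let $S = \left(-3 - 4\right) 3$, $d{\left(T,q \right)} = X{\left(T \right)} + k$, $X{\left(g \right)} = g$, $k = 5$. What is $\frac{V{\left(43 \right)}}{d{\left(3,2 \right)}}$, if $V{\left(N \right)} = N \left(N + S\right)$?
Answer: $\frac{473}{4} \approx 118.25$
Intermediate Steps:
$d{\left(T,q \right)} = 5 + T$ ($d{\left(T,q \right)} = T + 5 = 5 + T$)
$S = -21$ ($S = \left(-7\right) 3 = -21$)
$V{\left(N \right)} = N \left(-21 + N\right)$ ($V{\left(N \right)} = N \left(N - 21\right) = N \left(-21 + N\right)$)
$\frac{V{\left(43 \right)}}{d{\left(3,2 \right)}} = \frac{43 \left(-21 + 43\right)}{5 + 3} = \frac{43 \cdot 22}{8} = \frac{1}{8} \cdot 946 = \frac{473}{4}$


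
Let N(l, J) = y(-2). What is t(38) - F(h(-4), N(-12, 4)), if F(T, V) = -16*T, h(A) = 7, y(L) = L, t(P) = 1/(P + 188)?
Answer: 25313/226 ≈ 112.00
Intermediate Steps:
t(P) = 1/(188 + P)
N(l, J) = -2
t(38) - F(h(-4), N(-12, 4)) = 1/(188 + 38) - (-16)*7 = 1/226 - 1*(-112) = 1/226 + 112 = 25313/226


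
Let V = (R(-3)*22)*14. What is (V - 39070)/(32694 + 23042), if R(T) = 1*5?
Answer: -18765/27868 ≈ -0.67335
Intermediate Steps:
R(T) = 5
V = 1540 (V = (5*22)*14 = 110*14 = 1540)
(V - 39070)/(32694 + 23042) = (1540 - 39070)/(32694 + 23042) = -37530/55736 = -37530*1/55736 = -18765/27868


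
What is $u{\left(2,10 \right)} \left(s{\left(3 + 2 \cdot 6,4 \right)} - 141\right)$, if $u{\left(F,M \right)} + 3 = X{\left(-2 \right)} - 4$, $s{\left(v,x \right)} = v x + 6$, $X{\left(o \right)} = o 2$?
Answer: $825$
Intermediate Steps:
$X{\left(o \right)} = 2 o$
$s{\left(v,x \right)} = 6 + v x$
$u{\left(F,M \right)} = -11$ ($u{\left(F,M \right)} = -3 + \left(2 \left(-2\right) - 4\right) = -3 - 8 = -11$)
$u{\left(2,10 \right)} \left(s{\left(3 + 2 \cdot 6,4 \right)} - 141\right) = - 11 \left(\left(6 + \left(3 + 2 \cdot 6\right) 4\right) - 141\right) = - 11 \left(\left(6 + \left(3 + 12\right) 4\right) - 141\right) = - 11 \left(\left(6 + 15 \cdot 4\right) - 141\right) = - 11 \left(\left(6 + 60\right) - 141\right) = - 11 \left(66 - 141\right) = \left(-11\right) \left(-75\right) = 825$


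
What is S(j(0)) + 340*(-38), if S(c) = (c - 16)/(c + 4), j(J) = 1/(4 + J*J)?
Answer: -219703/17 ≈ -12924.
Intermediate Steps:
j(J) = 1/(4 + J**2)
S(c) = (-16 + c)/(4 + c)
S(j(0)) + 340*(-38) = (-16 + 1/(4 + 0**2))/(4 + 1/(4 + 0**2)) + 340*(-38) = (-16 + 1/(4 + 0))/(4 + 1/(4 + 0)) - 12920 = (-16 + 1/4)/(4 + 1/4) - 12920 = -63/4/(17/4) - 12920 = (4/17)*(-63/4) - 12920 = -63/17 - 12920 = -219703/17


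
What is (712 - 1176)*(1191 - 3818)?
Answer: 1218928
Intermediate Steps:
(712 - 1176)*(1191 - 3818) = -464*(-2627) = 1218928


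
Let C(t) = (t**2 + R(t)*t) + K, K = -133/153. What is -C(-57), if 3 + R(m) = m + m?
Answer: -1517321/153 ≈ -9917.1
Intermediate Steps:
R(m) = -3 + 2*m (R(m) = -3 + (m + m) = -3 + 2*m)
K = -133/153 (K = -133*1/153 = -133/153 ≈ -0.86928)
C(t) = -133/153 + t**2 + t*(-3 + 2*t) (C(t) = (t**2 + (-3 + 2*t)*t) - 133/153 = (t**2 + t*(-3 + 2*t)) - 133/153 = -133/153 + t**2 + t*(-3 + 2*t))
-C(-57) = -(-133/153 - 3*(-57) + 3*(-57)**2) = -(-133/153 + 171 + 3*3249) = -(-133/153 + 171 + 9747) = -1*1517321/153 = -1517321/153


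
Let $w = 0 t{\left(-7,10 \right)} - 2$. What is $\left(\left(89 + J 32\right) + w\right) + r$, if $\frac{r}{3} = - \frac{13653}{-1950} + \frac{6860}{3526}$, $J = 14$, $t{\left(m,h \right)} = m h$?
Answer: $\frac{643841989}{1145950} \approx 561.84$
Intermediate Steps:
$t{\left(m,h \right)} = h m$
$w = -2$ ($w = 0 \cdot 10 \left(-7\right) - 2 = 0 \left(-70\right) - 2 = 0 - 2 = -2$)
$r = \frac{30758739}{1145950}$ ($r = 3 \left(- \frac{13653}{-1950} + \frac{6860}{3526}\right) = 3 \left(\left(-13653\right) \left(- \frac{1}{1950}\right) + 6860 \cdot \frac{1}{3526}\right) = 3 \left(\frac{4551}{650} + \frac{3430}{1763}\right) = 3 \cdot \frac{10252913}{1145950} = \frac{30758739}{1145950} \approx 26.841$)
$\left(\left(89 + J 32\right) + w\right) + r = \left(\left(89 + 14 \cdot 32\right) - 2\right) + \frac{30758739}{1145950} = \left(\left(89 + 448\right) - 2\right) + \frac{30758739}{1145950} = \left(537 - 2\right) + \frac{30758739}{1145950} = 535 + \frac{30758739}{1145950} = \frac{643841989}{1145950}$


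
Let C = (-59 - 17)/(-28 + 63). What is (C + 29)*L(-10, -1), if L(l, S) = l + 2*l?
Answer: -5634/7 ≈ -804.86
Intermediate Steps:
L(l, S) = 3*l
C = -76/35 ≈ -2.1714
(C + 29)*L(-10, -1) = (-76/35 + 29)*(3*(-10)) = (939/35)*(-30) = -5634/7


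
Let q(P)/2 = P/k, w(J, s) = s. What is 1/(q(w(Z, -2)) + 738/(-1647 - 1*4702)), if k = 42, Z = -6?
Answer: -19047/4028 ≈ -4.7287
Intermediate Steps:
q(P) = P/21 (q(P) = 2*(P/42) = P/21)
1/(q(w(Z, -2)) + 738/(-1647 - 1*4702)) = 1/((1/21)*(-2) + 738/(-1647 - 1*4702)) = 1/(-2/21 + 738/(-1647 - 4702)) = 1/(-2/21 + 738/(-6349)) = 1/(-2/21 + 738*(-1/6349)) = 1/(-2/21 - 738/6349) = 1/(-4028/19047) = -19047/4028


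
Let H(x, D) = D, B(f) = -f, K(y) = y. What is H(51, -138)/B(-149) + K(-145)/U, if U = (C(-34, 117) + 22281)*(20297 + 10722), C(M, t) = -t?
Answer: -94875727613/102438262284 ≈ -0.92618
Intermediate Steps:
U = 687505116 (U = (-1*117 + 22281)*(20297 + 10722) = (-117 + 22281)*31019 = 22164*31019 = 687505116)
H(51, -138)/B(-149) + K(-145)/U = -138/((-1*(-149))) - 145/687505116 = -138/149 - 145*1/687505116 = -138*1/149 - 145/687505116 = -138/149 - 145/687505116 = -94875727613/102438262284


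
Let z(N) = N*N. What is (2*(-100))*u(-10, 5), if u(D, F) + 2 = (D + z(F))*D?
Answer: 30400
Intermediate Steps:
z(N) = N²
u(D, F) = -2 + D*(D + F²) (u(D, F) = -2 + (D + F²)*D = -2 + D*(D + F²))
(2*(-100))*u(-10, 5) = (2*(-100))*(-2 + (-10)² - 10*5²) = -200*(-2 + 100 - 10*25) = -200*(-2 + 100 - 250) = -200*(-152) = 30400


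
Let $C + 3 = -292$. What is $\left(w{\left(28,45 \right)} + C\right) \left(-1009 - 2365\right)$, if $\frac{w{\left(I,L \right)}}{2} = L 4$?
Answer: $-219310$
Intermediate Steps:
$C = -295$ ($C = -3 - 292 = -295$)
$w{\left(I,L \right)} = 8 L$ ($w{\left(I,L \right)} = 2 L 4 = 2 \cdot 4 L = 8 L$)
$\left(w{\left(28,45 \right)} + C\right) \left(-1009 - 2365\right) = \left(8 \cdot 45 - 295\right) \left(-1009 - 2365\right) = \left(360 - 295\right) \left(-3374\right) = 65 \left(-3374\right) = -219310$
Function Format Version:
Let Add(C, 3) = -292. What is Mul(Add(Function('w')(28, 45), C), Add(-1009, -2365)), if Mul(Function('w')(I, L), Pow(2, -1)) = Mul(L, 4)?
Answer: -219310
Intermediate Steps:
C = -295 (C = Add(-3, -292) = -295)
Function('w')(I, L) = Mul(8, L) (Function('w')(I, L) = Mul(2, Mul(L, 4)) = Mul(2, Mul(4, L)) = Mul(8, L))
Mul(Add(Function('w')(28, 45), C), Add(-1009, -2365)) = Mul(Add(Mul(8, 45), -295), Add(-1009, -2365)) = Mul(Add(360, -295), -3374) = Mul(65, -3374) = -219310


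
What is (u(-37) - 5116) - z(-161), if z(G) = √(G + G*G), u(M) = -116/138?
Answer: -353062/69 - 4*√1610 ≈ -5277.3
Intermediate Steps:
u(M) = -58/69 (u(M) = -116*1/138 = -58/69)
z(G) = √(G + G²)
(u(-37) - 5116) - z(-161) = (-58/69 - 5116) - √(-161*(1 - 161)) = -353062/69 - √(-161*(-160)) = -353062/69 - √25760 = -353062/69 - 4*√1610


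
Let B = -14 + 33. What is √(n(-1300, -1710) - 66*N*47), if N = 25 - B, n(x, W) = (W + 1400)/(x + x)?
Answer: I*√314540785/130 ≈ 136.43*I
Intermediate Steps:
B = 19
n(x, W) = (1400 + W)/(2*x) (n(x, W) = (1400 + W)/((2*x)) = (1400 + W)*(1/(2*x)) = (1400 + W)/(2*x))
N = 6 (N = 25 - 1*19 = 25 - 19 = 6)
√(n(-1300, -1710) - 66*N*47) = √((½)*(1400 - 1710)/(-1300) - 66*6*47) = √((½)*(-1/1300)*(-310) - 396*47) = √(31/260 - 18612) = √(-4839089/260) = I*√314540785/130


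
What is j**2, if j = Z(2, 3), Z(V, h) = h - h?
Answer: 0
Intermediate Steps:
Z(V, h) = 0
j = 0
j**2 = 0**2 = 0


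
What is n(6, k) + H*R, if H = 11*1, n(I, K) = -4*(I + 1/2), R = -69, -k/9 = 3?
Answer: -785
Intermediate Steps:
k = -27 (k = -9*3 = -27)
n(I, K) = -2 - 4*I (n(I, K) = -4*(I + ½) = -4*(½ + I) = -2 - 4*I)
H = 11
n(6, k) + H*R = (-2 - 4*6) + 11*(-69) = (-2 - 24) - 759 = -26 - 759 = -785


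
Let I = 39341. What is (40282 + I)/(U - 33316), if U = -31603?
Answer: -79623/64919 ≈ -1.2265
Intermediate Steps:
(40282 + I)/(U - 33316) = (40282 + 39341)/(-31603 - 33316) = 79623/(-64919) = 79623*(-1/64919) = -79623/64919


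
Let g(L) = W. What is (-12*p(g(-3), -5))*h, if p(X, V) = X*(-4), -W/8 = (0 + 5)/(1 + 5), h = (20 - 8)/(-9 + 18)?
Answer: -1280/3 ≈ -426.67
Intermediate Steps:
h = 4/3 (h = 12/9 = 12*(1/9) = 4/3 ≈ 1.3333)
W = -20/3 (W = -8*(0 + 5)/(1 + 5) = -40/6 = -8*5/6 = -20/3 ≈ -6.6667)
g(L) = -20/3
p(X, V) = -4*X
(-12*p(g(-3), -5))*h = -(-48)*(-20)/3*(4/3) = -12*80/3*(4/3) = -320*4/3 = -1280/3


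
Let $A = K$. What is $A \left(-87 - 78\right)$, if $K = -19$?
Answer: $3135$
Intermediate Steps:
$A = -19$
$A \left(-87 - 78\right) = - 19 \left(-87 - 78\right) = \left(-19\right) \left(-165\right) = 3135$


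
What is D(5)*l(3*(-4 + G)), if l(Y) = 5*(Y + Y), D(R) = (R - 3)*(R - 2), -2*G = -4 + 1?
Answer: -450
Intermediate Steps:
G = 3/2 (G = -(-4 + 1)/2 = -1/2*(-3) = 3/2 ≈ 1.5000)
D(R) = (-3 + R)*(-2 + R)
l(Y) = 10*Y (l(Y) = 5*(2*Y) = 10*Y)
D(5)*l(3*(-4 + G)) = (6 + 5**2 - 5*5)*(10*(3*(-4 + 3/2))) = (6 + 25 - 25)*(10*(3*(-5/2))) = 6*(10*(-15/2)) = 6*(-75) = -450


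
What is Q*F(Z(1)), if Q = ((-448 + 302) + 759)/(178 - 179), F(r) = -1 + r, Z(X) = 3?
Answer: -1226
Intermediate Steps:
Q = -613 (Q = (-146 + 759)/(-1) = 613*(-1) = -613)
Q*F(Z(1)) = -613*(-1 + 3) = -613*2 = -1226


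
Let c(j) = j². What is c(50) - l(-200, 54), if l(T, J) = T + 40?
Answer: 2660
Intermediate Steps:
l(T, J) = 40 + T
c(50) - l(-200, 54) = 50² - (40 - 200) = 2500 - 1*(-160) = 2500 + 160 = 2660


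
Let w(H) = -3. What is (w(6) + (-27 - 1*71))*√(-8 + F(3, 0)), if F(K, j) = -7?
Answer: -101*I*√15 ≈ -391.17*I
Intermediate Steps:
(w(6) + (-27 - 1*71))*√(-8 + F(3, 0)) = (-3 + (-27 - 1*71))*√(-8 - 7) = (-3 + (-27 - 71))*√(-15) = (-3 - 98)*(I*√15) = -101*I*√15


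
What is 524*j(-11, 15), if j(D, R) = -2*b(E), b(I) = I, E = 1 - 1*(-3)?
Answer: -4192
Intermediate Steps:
E = 4 (E = 1 + 3 = 4)
j(D, R) = -8 (j(D, R) = -2*4 = -8)
524*j(-11, 15) = 524*(-8) = -4192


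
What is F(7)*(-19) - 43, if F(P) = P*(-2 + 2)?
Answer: -43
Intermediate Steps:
F(P) = 0 (F(P) = P*0 = 0)
F(7)*(-19) - 43 = 0*(-19) - 43 = 0 - 43 = -43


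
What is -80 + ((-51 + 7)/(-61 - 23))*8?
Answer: -1592/21 ≈ -75.810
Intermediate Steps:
-80 + ((-51 + 7)/(-61 - 23))*8 = -80 - 44/(-84)*8 = -80 - 44*(-1/84)*8 = -80 + (11/21)*8 = -80 + 88/21 = -1592/21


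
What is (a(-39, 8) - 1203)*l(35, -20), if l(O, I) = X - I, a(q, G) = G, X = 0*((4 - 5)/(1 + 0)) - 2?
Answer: -21510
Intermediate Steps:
X = -2 (X = 0*(-1/1) - 2 = 0*(-1*1) - 2 = 0*(-1) - 2 = 0 - 2 = -2)
l(O, I) = -2 - I
(a(-39, 8) - 1203)*l(35, -20) = (8 - 1203)*(-2 - 1*(-20)) = -1195*(-2 + 20) = -1195*18 = -21510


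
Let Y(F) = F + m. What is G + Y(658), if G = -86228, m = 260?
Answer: -85310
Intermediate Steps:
Y(F) = 260 + F (Y(F) = F + 260 = 260 + F)
G + Y(658) = -86228 + (260 + 658) = -86228 + 918 = -85310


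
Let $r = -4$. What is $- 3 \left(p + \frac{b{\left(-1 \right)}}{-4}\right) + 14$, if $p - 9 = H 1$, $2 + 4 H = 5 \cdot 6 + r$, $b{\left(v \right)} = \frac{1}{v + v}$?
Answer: $- \frac{251}{8} \approx -31.375$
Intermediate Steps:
$b{\left(v \right)} = \frac{1}{2 v}$
$H = 6$ ($H = - \frac{1}{2} + \frac{5 \cdot 6 - 4}{4} = - \frac{1}{2} + \frac{30 - 4}{4} = - \frac{1}{2} + \frac{1}{4} \cdot 26 = - \frac{1}{2} + \frac{13}{2} = 6$)
$p = 15$ ($p = 9 + 6 \cdot 1 = 9 + 6 = 15$)
$- 3 \left(p + \frac{b{\left(-1 \right)}}{-4}\right) + 14 = - 3 \left(15 + \frac{\frac{1}{2} \frac{1}{-1}}{-4}\right) + 14 = - 3 \left(15 + \frac{1}{2} \left(-1\right) \left(- \frac{1}{4}\right)\right) + 14 = - 3 \left(15 - - \frac{1}{8}\right) + 14 = - 3 \left(15 + \frac{1}{8}\right) + 14 = \left(-3\right) \frac{121}{8} + 14 = - \frac{363}{8} + 14 = - \frac{251}{8}$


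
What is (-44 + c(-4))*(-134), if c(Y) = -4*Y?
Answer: 3752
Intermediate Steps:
(-44 + c(-4))*(-134) = (-44 - 4*(-4))*(-134) = (-44 + 16)*(-134) = -28*(-134) = 3752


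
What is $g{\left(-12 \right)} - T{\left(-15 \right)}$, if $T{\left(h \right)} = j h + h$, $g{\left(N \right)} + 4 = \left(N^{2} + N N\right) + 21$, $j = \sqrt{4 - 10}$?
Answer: $320 + 15 i \sqrt{6} \approx 320.0 + 36.742 i$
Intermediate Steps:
$j = i \sqrt{6}$ ($j = \sqrt{-6} = i \sqrt{6} \approx 2.4495 i$)
$g{\left(N \right)} = 17 + 2 N^{2}$ ($g{\left(N \right)} = -4 + \left(\left(N^{2} + N N\right) + 21\right) = -4 + \left(\left(N^{2} + N^{2}\right) + 21\right) = -4 + \left(2 N^{2} + 21\right) = -4 + \left(21 + 2 N^{2}\right) = 17 + 2 N^{2}$)
$T{\left(h \right)} = h + i h \sqrt{6}$ ($T{\left(h \right)} = i \sqrt{6} h + h = i h \sqrt{6} + h = h + i h \sqrt{6}$)
$g{\left(-12 \right)} - T{\left(-15 \right)} = \left(17 + 2 \left(-12\right)^{2}\right) - - 15 \left(1 + i \sqrt{6}\right) = \left(17 + 2 \cdot 144\right) - \left(-15 - 15 i \sqrt{6}\right) = \left(17 + 288\right) + \left(15 + 15 i \sqrt{6}\right) = 305 + \left(15 + 15 i \sqrt{6}\right) = 320 + 15 i \sqrt{6}$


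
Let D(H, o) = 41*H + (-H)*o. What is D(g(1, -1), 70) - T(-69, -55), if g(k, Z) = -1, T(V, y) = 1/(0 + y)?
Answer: 1596/55 ≈ 29.018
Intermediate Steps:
T(V, y) = 1/y
D(H, o) = 41*H - H*o
D(g(1, -1), 70) - T(-69, -55) = -(41 - 1*70) - 1/(-55) = -(41 - 70) - 1*(-1/55) = -1*(-29) + 1/55 = 29 + 1/55 = 1596/55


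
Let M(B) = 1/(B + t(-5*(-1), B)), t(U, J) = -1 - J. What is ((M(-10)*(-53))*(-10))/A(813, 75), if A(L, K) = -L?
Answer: 530/813 ≈ 0.65191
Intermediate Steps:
M(B) = -1 (M(B) = 1/(B + (-1 - B)) = 1/(-1) = -1)
((M(-10)*(-53))*(-10))/A(813, 75) = (-1*(-53)*(-10))/((-1*813)) = (53*(-10))/(-813) = -530*(-1/813) = 530/813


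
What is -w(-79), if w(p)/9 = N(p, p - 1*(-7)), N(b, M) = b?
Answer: 711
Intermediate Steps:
w(p) = 9*p
-w(-79) = -9*(-79) = -1*(-711) = 711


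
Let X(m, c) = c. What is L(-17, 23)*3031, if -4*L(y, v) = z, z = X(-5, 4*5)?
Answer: -15155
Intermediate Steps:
z = 20 (z = 4*5 = 20)
L(y, v) = -5 (L(y, v) = -¼*20 = -5)
L(-17, 23)*3031 = -5*3031 = -15155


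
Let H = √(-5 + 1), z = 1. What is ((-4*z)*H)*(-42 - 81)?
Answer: 984*I ≈ 984.0*I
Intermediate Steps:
H = 2*I (H = √(-4) = 2*I ≈ 2.0*I)
((-4*z)*H)*(-42 - 81) = ((-4*1)*(2*I))*(-42 - 81) = -8*I*(-123) = 984*I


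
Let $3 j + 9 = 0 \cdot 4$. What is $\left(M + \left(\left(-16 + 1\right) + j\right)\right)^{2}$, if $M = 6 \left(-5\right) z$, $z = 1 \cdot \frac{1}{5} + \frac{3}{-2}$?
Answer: $441$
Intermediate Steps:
$j = -3$ ($j = -3 + \frac{0 \cdot 4}{3} = -3 + \frac{1}{3} \cdot 0 = -3 + 0 = -3$)
$z = - \frac{13}{10}$ ($z = 1 \cdot \frac{1}{5} + 3 \left(- \frac{1}{2}\right) = \frac{1}{5} - \frac{3}{2} = - \frac{13}{10} \approx -1.3$)
$M = 39$ ($M = 6 \left(-5\right) \left(- \frac{13}{10}\right) = \left(-30\right) \left(- \frac{13}{10}\right) = 39$)
$\left(M + \left(\left(-16 + 1\right) + j\right)\right)^{2} = \left(39 + \left(\left(-16 + 1\right) - 3\right)\right)^{2} = \left(39 - 18\right)^{2} = 21^{2} = 441$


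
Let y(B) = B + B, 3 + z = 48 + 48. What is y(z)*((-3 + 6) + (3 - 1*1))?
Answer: 930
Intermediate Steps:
z = 93 (z = -3 + (48 + 48) = -3 + 96 = 93)
y(B) = 2*B
y(z)*((-3 + 6) + (3 - 1*1)) = (2*93)*((-3 + 6) + (3 - 1*1)) = 186*(3 + (3 - 1)) = 186*(3 + 2) = 186*5 = 930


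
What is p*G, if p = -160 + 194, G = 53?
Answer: 1802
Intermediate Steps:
p = 34
p*G = 34*53 = 1802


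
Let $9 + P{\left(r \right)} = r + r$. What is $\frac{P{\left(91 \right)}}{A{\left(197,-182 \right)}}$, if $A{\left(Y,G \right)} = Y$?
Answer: $\frac{173}{197} \approx 0.87817$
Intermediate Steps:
$P{\left(r \right)} = -9 + 2 r$ ($P{\left(r \right)} = -9 + \left(r + r\right) = -9 + 2 r$)
$\frac{P{\left(91 \right)}}{A{\left(197,-182 \right)}} = \frac{-9 + 2 \cdot 91}{197} = \left(-9 + 182\right) \frac{1}{197} = 173 \cdot \frac{1}{197} = \frac{173}{197}$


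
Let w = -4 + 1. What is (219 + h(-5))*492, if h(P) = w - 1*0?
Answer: 106272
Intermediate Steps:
w = -3
h(P) = -3 (h(P) = -3 - 1*0 = -3 + 0 = -3)
(219 + h(-5))*492 = (219 - 3)*492 = 216*492 = 106272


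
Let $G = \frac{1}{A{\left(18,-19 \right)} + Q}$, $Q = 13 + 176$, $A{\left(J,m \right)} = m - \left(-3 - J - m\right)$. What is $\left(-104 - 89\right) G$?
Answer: $- \frac{193}{172} \approx -1.1221$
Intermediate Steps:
$A{\left(J,m \right)} = 3 + J + 2 m$ ($A{\left(J,m \right)} = m + \left(m + \left(3 + J\right)\right) = m + \left(3 + J + m\right) = 3 + J + 2 m$)
$Q = 189$
$G = \frac{1}{172}$ ($G = \frac{1}{\left(3 + 18 + 2 \left(-19\right)\right) + 189} = \frac{1}{\left(3 + 18 - 38\right) + 189} = \frac{1}{-17 + 189} = \frac{1}{172} \approx 0.005814$)
$\left(-104 - 89\right) G = \left(-104 - 89\right) \frac{1}{172} = \left(-193\right) \frac{1}{172} = - \frac{193}{172}$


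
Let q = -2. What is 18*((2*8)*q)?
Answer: -576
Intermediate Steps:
18*((2*8)*q) = 18*((2*8)*(-2)) = 18*(16*(-2)) = 18*(-32) = -576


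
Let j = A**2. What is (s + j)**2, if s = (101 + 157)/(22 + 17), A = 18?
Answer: 18472804/169 ≈ 1.0931e+5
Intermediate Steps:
s = 86/13 (s = 258/39 = 258*(1/39) = 86/13 ≈ 6.6154)
j = 324 (j = 18**2 = 324)
(s + j)**2 = (86/13 + 324)**2 = (4298/13)**2 = 18472804/169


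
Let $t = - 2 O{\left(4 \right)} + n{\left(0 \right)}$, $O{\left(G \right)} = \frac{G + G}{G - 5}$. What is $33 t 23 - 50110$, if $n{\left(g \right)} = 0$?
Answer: $-37966$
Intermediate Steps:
$O{\left(G \right)} = \frac{2 G}{-5 + G}$
$t = 16$ ($t = - 2 \cdot 2 \cdot 4 \frac{1}{-5 + 4} + 0 = - 2 \cdot 2 \cdot 4 \frac{1}{-1} + 0 = - 2 \cdot 2 \cdot 4 \left(-1\right) + 0 = \left(-2\right) \left(-8\right) + 0 = 16 + 0 = 16$)
$33 t 23 - 50110 = 33 \cdot 16 \cdot 23 - 50110 = 528 \cdot 23 - 50110 = 12144 - 50110 = -37966$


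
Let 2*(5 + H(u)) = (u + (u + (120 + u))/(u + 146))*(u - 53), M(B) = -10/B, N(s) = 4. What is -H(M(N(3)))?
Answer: -96745/2296 ≈ -42.136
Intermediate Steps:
H(u) = -5 + (-53 + u)*(u + (120 + 2*u)/(146 + u))/2 (H(u) = -5 + ((u + (u + (120 + u))/(u + 146))*(u - 53))/2 = -5 + ((u + (120 + 2*u)/(146 + u))*(-53 + u))/2 = -5 + ((-53 + u)*(u + (120 + 2*u)/(146 + u)))/2 = -5 + (-53 + u)*(u + (120 + 2*u)/(146 + u))/2)
-H(M(N(3))) = -(-7820 + (-10/4)**3 - (-77340)/4 + 95*(-10/4)**2)/(2*(146 - 10/4)) = -(-7820 + (-10*1/4)**3 - (-77340)/4 + 95*(-10*1/4)**2)/(2*(146 - 10*1/4)) = -(-7820 + (-5/2)**3 - 7734*(-5/2) + 95*(-5/2)**2)/(2*(146 - 5/2)) = -(-7820 - 125/8 + 19335 + 95*(25/4))/(2*287/2) = -2*(-7820 - 125/8 + 19335 + 2375/4)/(2*287) = -2*96745/(2*287*8) = -1*96745/2296 = -96745/2296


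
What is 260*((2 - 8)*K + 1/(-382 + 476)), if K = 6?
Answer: -439790/47 ≈ -9357.2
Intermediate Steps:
260*((2 - 8)*K + 1/(-382 + 476)) = 260*((2 - 8)*6 + 1/(-382 + 476)) = 260*(-6*6 + 1/94) = 260*(-36 + 1/94) = 260*(-3383/94) = -439790/47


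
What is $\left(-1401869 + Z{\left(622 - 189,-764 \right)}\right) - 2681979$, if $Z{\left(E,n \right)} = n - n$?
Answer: $-4083848$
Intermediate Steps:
$Z{\left(E,n \right)} = 0$
$\left(-1401869 + Z{\left(622 - 189,-764 \right)}\right) - 2681979 = \left(-1401869 + 0\right) - 2681979 = -1401869 - 2681979 = -4083848$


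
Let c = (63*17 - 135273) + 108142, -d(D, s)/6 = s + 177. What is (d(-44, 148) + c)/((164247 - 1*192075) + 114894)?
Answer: -14005/43533 ≈ -0.32171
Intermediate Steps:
d(D, s) = -1062 - 6*s (d(D, s) = -6*(s + 177) = -6*(177 + s) = -1062 - 6*s)
c = -26060 (c = (1071 - 135273) + 108142 = -134202 + 108142 = -26060)
(d(-44, 148) + c)/((164247 - 1*192075) + 114894) = ((-1062 - 6*148) - 26060)/((164247 - 1*192075) + 114894) = ((-1062 - 888) - 26060)/((164247 - 192075) + 114894) = (-1950 - 26060)/(-27828 + 114894) = -28010/87066 = -28010*1/87066 = -14005/43533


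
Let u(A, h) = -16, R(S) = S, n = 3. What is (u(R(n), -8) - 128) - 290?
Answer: -434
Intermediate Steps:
(u(R(n), -8) - 128) - 290 = (-16 - 128) - 290 = -144 - 290 = -434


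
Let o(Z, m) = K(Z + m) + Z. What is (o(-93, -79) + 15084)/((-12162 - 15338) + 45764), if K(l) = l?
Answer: 14819/18264 ≈ 0.81138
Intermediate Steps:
o(Z, m) = m + 2*Z (o(Z, m) = (Z + m) + Z = m + 2*Z)
(o(-93, -79) + 15084)/((-12162 - 15338) + 45764) = ((-79 + 2*(-93)) + 15084)/((-12162 - 15338) + 45764) = ((-79 - 186) + 15084)/(-27500 + 45764) = (-265 + 15084)/18264 = 14819*(1/18264) = 14819/18264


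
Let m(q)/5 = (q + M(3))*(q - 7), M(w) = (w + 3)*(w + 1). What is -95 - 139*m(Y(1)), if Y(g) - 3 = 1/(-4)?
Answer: 1262685/16 ≈ 78918.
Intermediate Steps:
M(w) = (1 + w)*(3 + w) (M(w) = (3 + w)*(1 + w) = (1 + w)*(3 + w))
Y(g) = 11/4 (Y(g) = 3 + 1/(-4) = 3 - ¼ = 11/4)
m(q) = 5*(-7 + q)*(24 + q) (m(q) = 5*((q + (3 + 3² + 4*3))*(q - 7)) = 5*((q + (3 + 9 + 12))*(-7 + q)) = 5*((q + 24)*(-7 + q)) = 5*((24 + q)*(-7 + q)) = 5*((-7 + q)*(24 + q)) = 5*(-7 + q)*(24 + q))
-95 - 139*m(Y(1)) = -95 - 139*(-840 + 5*(11/4)² + 85*(11/4)) = -95 - 139*(-840 + 5*(121/16) + 935/4) = -95 - 139*(-840 + 605/16 + 935/4) = -95 - 139*(-9095/16) = -95 + 1264205/16 = 1262685/16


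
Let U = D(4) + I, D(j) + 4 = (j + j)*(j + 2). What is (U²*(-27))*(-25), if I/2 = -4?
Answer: 874800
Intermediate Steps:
I = -8 (I = 2*(-4) = -8)
D(j) = -4 + 2*j*(2 + j) (D(j) = -4 + (j + j)*(j + 2) = -4 + (2*j)*(2 + j) = -4 + 2*j*(2 + j))
U = 36 (U = (-4 + 2*4² + 4*4) - 8 = (-4 + 2*16 + 16) - 8 = (-4 + 32 + 16) - 8 = 44 - 8 = 36)
(U²*(-27))*(-25) = (36²*(-27))*(-25) = (1296*(-27))*(-25) = -34992*(-25) = 874800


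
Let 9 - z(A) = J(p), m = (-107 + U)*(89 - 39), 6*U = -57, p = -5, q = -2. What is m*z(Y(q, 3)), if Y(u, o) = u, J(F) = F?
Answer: -81550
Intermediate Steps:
U = -19/2 (U = (1/6)*(-57) = -19/2 ≈ -9.5000)
m = -5825 (m = (-107 - 19/2)*(89 - 39) = -233/2*50 = -5825)
z(A) = 14 (z(A) = 9 - 1*(-5) = 9 + 5 = 14)
m*z(Y(q, 3)) = -5825*14 = -81550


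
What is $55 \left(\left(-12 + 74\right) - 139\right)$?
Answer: $-4235$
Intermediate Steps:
$55 \left(\left(-12 + 74\right) - 139\right) = 55 \left(62 - 139\right) = 55 \left(-77\right) = -4235$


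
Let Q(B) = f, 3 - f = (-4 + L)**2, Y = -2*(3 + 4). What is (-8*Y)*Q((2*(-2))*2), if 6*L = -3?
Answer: -1932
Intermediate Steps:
L = -1/2 (L = (1/6)*(-3) = -1/2 ≈ -0.50000)
Y = -14 (Y = -2*7 = -14)
f = -69/4 (f = 3 - (-4 - 1/2)**2 = 3 - (-9/2)**2 = 3 - 1*81/4 = 3 - 81/4 = -69/4 ≈ -17.250)
Q(B) = -69/4
(-8*Y)*Q((2*(-2))*2) = -8*(-14)*(-69/4) = 112*(-69/4) = -1932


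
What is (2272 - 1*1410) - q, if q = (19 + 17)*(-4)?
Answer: 1006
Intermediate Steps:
q = -144 (q = 36*(-4) = -144)
(2272 - 1*1410) - q = (2272 - 1*1410) - 1*(-144) = (2272 - 1410) + 144 = 862 + 144 = 1006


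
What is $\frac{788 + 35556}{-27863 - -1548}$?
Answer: $- \frac{36344}{26315} \approx -1.3811$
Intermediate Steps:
$\frac{788 + 35556}{-27863 - -1548} = \frac{36344}{-27863 + \left(-3070 + 4618\right)} = \frac{36344}{-27863 + 1548} = \frac{36344}{-26315} = 36344 \left(- \frac{1}{26315}\right) = - \frac{36344}{26315}$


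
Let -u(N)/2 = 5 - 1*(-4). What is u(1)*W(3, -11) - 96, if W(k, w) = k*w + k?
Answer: 444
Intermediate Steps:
u(N) = -18 (u(N) = -2*(5 - 1*(-4)) = -2*(5 + 4) = -2*9 = -18)
W(k, w) = k + k*w
u(1)*W(3, -11) - 96 = -54*(1 - 11) - 96 = -54*(-10) - 96 = -18*(-30) - 96 = 540 - 96 = 444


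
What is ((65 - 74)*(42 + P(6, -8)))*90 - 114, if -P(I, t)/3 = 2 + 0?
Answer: -29274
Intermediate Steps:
P(I, t) = -6 (P(I, t) = -3*(2 + 0) = -3*2 = -6)
((65 - 74)*(42 + P(6, -8)))*90 - 114 = ((65 - 74)*(42 - 6))*90 - 114 = -9*36*90 - 114 = -324*90 - 114 = -29160 - 114 = -29274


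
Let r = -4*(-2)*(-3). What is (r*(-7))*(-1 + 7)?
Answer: 1008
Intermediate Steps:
r = -24 (r = 8*(-3) = -24)
(r*(-7))*(-1 + 7) = (-24*(-7))*(-1 + 7) = 168*6 = 1008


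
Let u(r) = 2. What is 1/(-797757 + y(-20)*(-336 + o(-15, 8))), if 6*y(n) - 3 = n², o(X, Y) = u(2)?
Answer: -3/2460572 ≈ -1.2192e-6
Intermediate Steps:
o(X, Y) = 2
y(n) = ½ + n²/6
1/(-797757 + y(-20)*(-336 + o(-15, 8))) = 1/(-797757 + (½ + (⅙)*(-20)²)*(-336 + 2)) = 1/(-797757 + (½ + (⅙)*400)*(-334)) = 1/(-797757 + (½ + 200/3)*(-334)) = 1/(-797757 + (403/6)*(-334)) = 1/(-797757 - 67301/3) = 1/(-2460572/3) = -3/2460572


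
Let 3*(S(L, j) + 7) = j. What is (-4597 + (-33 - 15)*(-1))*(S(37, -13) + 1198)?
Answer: -16194440/3 ≈ -5.3981e+6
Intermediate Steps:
S(L, j) = -7 + j/3
(-4597 + (-33 - 15)*(-1))*(S(37, -13) + 1198) = (-4597 + (-33 - 15)*(-1))*((-7 + (⅓)*(-13)) + 1198) = (-4597 - 48*(-1))*((-7 - 13/3) + 1198) = (-4597 + 48)*(-34/3 + 1198) = -4549*3560/3 = -16194440/3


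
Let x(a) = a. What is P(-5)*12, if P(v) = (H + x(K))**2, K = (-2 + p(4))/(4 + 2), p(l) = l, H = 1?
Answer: 64/3 ≈ 21.333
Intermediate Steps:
K = 1/3 (K = (-2 + 4)/(4 + 2) = 2/6 = 2*(1/6) = 1/3 ≈ 0.33333)
P(v) = 16/9 (P(v) = (1 + 1/3)**2 = (4/3)**2 = 16/9)
P(-5)*12 = (16/9)*12 = 64/3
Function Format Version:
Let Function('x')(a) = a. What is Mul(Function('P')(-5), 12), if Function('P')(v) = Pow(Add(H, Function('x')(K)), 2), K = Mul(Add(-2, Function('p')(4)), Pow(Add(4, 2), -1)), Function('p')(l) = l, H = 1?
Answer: Rational(64, 3) ≈ 21.333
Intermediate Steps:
K = Rational(1, 3) (K = Mul(Add(-2, 4), Pow(Add(4, 2), -1)) = Mul(2, Pow(6, -1)) = Mul(2, Rational(1, 6)) = Rational(1, 3) ≈ 0.33333)
Function('P')(v) = Rational(16, 9) (Function('P')(v) = Pow(Add(1, Rational(1, 3)), 2) = Pow(Rational(4, 3), 2) = Rational(16, 9))
Mul(Function('P')(-5), 12) = Mul(Rational(16, 9), 12) = Rational(64, 3)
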